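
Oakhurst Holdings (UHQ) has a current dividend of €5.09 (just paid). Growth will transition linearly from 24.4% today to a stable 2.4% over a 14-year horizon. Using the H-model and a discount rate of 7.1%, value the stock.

H-model: P₀ = D₀[(1+g_L) + H(g_S−g_L)]/(r−g_L), with H = 14/2 = 7.
P₀ = 5.09 × [(1+0.024) + 7×(0.244−0.024)] / (0.071−0.024)
   = 5.09 × 2.5640 / 0.047 = 277.6757

€277.68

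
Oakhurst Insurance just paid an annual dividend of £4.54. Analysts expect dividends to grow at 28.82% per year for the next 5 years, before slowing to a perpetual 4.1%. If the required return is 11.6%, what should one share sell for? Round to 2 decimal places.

£164.77

Two-stage DDM. Project D₁…D_5 at 0.2882, terminal growth 0.041, discount at r = 0.116.
D_1 = 5.8484
D_2 = 7.5339
D_3 = 9.7052
D_4 = 12.5023
D_5 = 16.1054
Terminal value at t=5: TV = D_6/(r−g) = 16.7658/(0.116−0.041) = 223.5434
P₀ = 5.8484/(1+0.116)^1 + 7.5339/(1+0.116)^2 + 9.7052/(1+0.116)^3 + 12.5023/(1+0.116)^4 + 16.1054/(1+0.116)^5 + 223.5434/(1+0.116)^5 = 164.7698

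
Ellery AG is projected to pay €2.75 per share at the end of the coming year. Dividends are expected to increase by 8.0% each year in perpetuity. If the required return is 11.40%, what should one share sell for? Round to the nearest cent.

€80.88

Gordon growth model: P₀ = D₁/(r − g), with D₁ = 2.75 given directly.
P₀ = 2.7500 / (0.114 − 0.08) = 2.7500 / 0.034 = 80.8824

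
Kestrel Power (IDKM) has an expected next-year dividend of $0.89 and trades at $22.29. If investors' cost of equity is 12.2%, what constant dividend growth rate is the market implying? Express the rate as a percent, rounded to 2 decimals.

8.21%

From P₀ = D₁/(r − g), the implied growth is g = r − D₁/P₀.
g = 0.122 − 0.89/22.29 = 0.122 − 0.03993 = 0.08207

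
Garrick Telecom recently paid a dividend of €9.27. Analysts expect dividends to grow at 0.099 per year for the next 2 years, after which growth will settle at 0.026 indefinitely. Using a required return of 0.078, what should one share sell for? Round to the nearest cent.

Two-stage DDM. Project D₁…D_2 at 0.099, terminal growth 0.026, discount at r = 0.078.
D_1 = 10.1877
D_2 = 11.1963
Terminal value at t=2: TV = D_3/(r−g) = 11.4874/(0.078−0.026) = 220.9119
P₀ = 10.1877/(1+0.078)^1 + 11.1963/(1+0.078)^2 + 220.9119/(1+0.078)^2 = 209.1851

€209.19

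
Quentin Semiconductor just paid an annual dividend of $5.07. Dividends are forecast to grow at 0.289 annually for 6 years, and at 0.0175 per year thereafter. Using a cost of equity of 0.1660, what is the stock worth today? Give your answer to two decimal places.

Two-stage DDM. Project D₁…D_6 at 0.289, terminal growth 0.0175, discount at r = 0.166.
D_1 = 6.5352
D_2 = 8.4239
D_3 = 10.8584
D_4 = 13.9965
D_5 = 18.0415
D_6 = 23.2555
Terminal value at t=6: TV = D_7/(r−g) = 23.6625/(0.166−0.0175) = 159.3432
P₀ = 6.5352/(1+0.166)^1 + 8.4239/(1+0.166)^2 + 10.8584/(1+0.166)^3 + 13.9965/(1+0.166)^4 + 18.0415/(1+0.166)^5 + 23.2555/(1+0.166)^6 + 159.3432/(1+0.166)^6 = 107.2557

$107.26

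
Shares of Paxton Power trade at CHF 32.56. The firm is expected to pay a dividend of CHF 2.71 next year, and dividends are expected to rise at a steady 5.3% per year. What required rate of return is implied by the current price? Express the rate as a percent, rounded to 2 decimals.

13.62%

Rearranging the constant-growth DDM: r = D₁/P₀ + g.
r = 2.7100 / 32.56 + 0.053 = 0.08323 + 0.053 = 0.13623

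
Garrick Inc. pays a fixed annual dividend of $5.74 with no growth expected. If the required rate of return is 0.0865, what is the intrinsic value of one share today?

$66.36

Zero-growth DDM (perpetuity): P₀ = D/r = 5.74 / 0.0865 = 66.3584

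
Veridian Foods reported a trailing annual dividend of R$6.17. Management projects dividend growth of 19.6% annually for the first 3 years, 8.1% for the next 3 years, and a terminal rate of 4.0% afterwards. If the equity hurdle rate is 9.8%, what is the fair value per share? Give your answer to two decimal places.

R$181.65

Three-stage DDM. Project D₁…D_6; terminal Gordon value at t=6 with g = 0.04; discount at r = 0.098.
D_1 = 7.3793
D_2 = 8.8257
D_3 = 10.5555
D_4 = 11.4105
D_5 = 12.3347
D_6 = 13.3339
TV_6 = 13.8672/(0.098−0.04) = 239.0898
P₀ = Σ Dₜ/(1+r)ᵗ + TV_6/(1+r)^6 = 181.6455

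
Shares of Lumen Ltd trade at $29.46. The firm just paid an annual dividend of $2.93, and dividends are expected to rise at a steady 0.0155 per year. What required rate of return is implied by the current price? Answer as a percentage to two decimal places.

11.65%

Rearranging the constant-growth DDM: r = D₁/P₀ + g.
D₁ = 2.93 × (1 + 0.0155) = 2.9754.
r = 2.9754 / 29.46 + 0.0155 = 0.10100 + 0.0155 = 0.11650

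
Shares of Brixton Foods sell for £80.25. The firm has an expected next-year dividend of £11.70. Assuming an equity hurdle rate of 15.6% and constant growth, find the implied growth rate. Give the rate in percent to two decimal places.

1.02%

From P₀ = D₁/(r − g), the implied growth is g = r − D₁/P₀.
g = 0.156 − 11.70/80.25 = 0.156 − 0.14579 = 0.01021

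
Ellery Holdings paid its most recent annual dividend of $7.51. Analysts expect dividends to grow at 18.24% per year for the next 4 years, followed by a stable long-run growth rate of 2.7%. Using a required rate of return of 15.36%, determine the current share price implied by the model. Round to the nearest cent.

$99.20

Two-stage DDM. Project D₁…D_4 at 0.1824, terminal growth 0.027, discount at r = 0.1536.
D_1 = 8.8798
D_2 = 10.4995
D_3 = 12.4146
D_4 = 14.6790
Terminal value at t=4: TV = D_5/(r−g) = 15.0754/(0.1536−0.027) = 119.0788
P₀ = 8.8798/(1+0.1536)^1 + 10.4995/(1+0.1536)^2 + 12.4146/(1+0.1536)^3 + 14.6790/(1+0.1536)^4 + 119.0788/(1+0.1536)^4 = 99.2001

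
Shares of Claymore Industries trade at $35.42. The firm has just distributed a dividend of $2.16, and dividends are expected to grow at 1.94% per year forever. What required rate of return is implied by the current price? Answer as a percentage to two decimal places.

8.16%

Rearranging the constant-growth DDM: r = D₁/P₀ + g.
D₁ = 2.16 × (1 + 0.0194) = 2.2019.
r = 2.2019 / 35.42 + 0.0194 = 0.06217 + 0.0194 = 0.08157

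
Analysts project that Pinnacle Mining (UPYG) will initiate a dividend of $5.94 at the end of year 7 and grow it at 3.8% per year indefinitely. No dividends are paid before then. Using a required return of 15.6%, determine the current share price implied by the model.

Deferred-dividend DDM. At t=6 the remaining stream is a growing perpetuity with first payment D_7 = 5.94.
V_6 = D_7/(r−g) = 5.94/(0.156−0.038) = 50.3390
P₀ = V_6/(1+r)^6 = 50.3390/(1+0.156)^6 = 21.0939

$21.09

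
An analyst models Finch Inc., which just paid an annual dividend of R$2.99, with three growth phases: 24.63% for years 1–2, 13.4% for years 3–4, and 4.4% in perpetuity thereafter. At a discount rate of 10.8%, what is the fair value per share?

Three-stage DDM. Project D₁…D_4; terminal Gordon value at t=4 with g = 0.044; discount at r = 0.108.
D_1 = 3.7264
D_2 = 4.6443
D_3 = 5.2666
D_4 = 5.9723
TV_4 = 6.2351/(0.108−0.044) = 97.4233
P₀ = Σ Dₜ/(1+r)ᵗ + TV_4/(1+r)^4 = 79.6210

R$79.62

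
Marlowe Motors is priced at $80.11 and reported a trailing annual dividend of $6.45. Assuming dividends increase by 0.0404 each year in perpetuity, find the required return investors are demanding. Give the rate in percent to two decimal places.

Rearranging the constant-growth DDM: r = D₁/P₀ + g.
D₁ = 6.45 × (1 + 0.0404) = 6.7106.
r = 6.7106 / 80.11 + 0.0404 = 0.08377 + 0.0404 = 0.12417

12.42%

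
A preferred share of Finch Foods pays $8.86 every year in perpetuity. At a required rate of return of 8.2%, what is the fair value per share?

$108.05

Zero-growth DDM (perpetuity): P₀ = D/r = 8.86 / 0.082 = 108.0488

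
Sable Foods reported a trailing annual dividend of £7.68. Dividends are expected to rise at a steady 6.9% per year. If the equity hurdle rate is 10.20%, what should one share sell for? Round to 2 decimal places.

£248.79

Gordon growth model: P₀ = D₁/(r − g). D₁ = 7.68 × (1 + 0.069) = 8.2099.
P₀ = 8.2099 / (0.102 − 0.069) = 8.2099 / 0.033 = 248.7855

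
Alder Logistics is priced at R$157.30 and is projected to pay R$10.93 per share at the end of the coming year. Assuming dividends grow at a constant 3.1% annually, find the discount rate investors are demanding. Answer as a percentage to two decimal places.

10.05%

Rearranging the constant-growth DDM: r = D₁/P₀ + g.
r = 10.9300 / 157.30 + 0.031 = 0.06949 + 0.031 = 0.10049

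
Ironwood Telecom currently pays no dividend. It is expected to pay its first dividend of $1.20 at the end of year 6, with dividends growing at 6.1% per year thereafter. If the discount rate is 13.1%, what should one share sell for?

$9.26

Deferred-dividend DDM. At t=5 the remaining stream is a growing perpetuity with first payment D_6 = 1.20.
V_5 = D_6/(r−g) = 1.20/(0.131−0.061) = 17.1429
P₀ = V_5/(1+r)^5 = 17.1429/(1+0.131)^5 = 9.2634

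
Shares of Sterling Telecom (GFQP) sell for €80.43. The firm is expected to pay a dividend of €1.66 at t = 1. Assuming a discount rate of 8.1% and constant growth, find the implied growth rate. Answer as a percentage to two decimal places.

From P₀ = D₁/(r − g), the implied growth is g = r − D₁/P₀.
g = 0.081 − 1.66/80.43 = 0.081 − 0.02064 = 0.06036

6.04%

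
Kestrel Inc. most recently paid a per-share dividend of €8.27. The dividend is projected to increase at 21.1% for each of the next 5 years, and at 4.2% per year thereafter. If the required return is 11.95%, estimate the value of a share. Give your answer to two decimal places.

Two-stage DDM. Project D₁…D_5 at 0.211, terminal growth 0.042, discount at r = 0.1195.
D_1 = 10.0150
D_2 = 12.1281
D_3 = 14.6872
D_4 = 17.7862
D_5 = 21.5390
Terminal value at t=5: TV = D_6/(r−g) = 22.4437/(0.1195−0.042) = 289.5958
P₀ = 10.0150/(1+0.1195)^1 + 12.1281/(1+0.1195)^2 + 14.6872/(1+0.1195)^3 + 17.7862/(1+0.1195)^4 + 21.5390/(1+0.1195)^5 + 289.5958/(1+0.1195)^5 = 217.3556

€217.36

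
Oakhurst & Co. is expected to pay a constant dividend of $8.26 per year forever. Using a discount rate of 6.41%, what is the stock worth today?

$128.86

Zero-growth DDM (perpetuity): P₀ = D/r = 8.26 / 0.0641 = 128.8612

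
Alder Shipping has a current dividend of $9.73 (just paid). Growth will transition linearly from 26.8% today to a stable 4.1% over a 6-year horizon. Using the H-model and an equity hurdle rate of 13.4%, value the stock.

$180.16

H-model: P₀ = D₀[(1+g_L) + H(g_S−g_L)]/(r−g_L), with H = 6/2 = 3.
P₀ = 9.73 × [(1+0.041) + 3×(0.268−0.041)] / (0.134−0.041)
   = 9.73 × 1.7220 / 0.093 = 180.1619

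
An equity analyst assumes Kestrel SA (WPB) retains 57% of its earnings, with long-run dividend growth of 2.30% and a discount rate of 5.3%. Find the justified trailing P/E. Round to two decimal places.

Payout ratio b = 1 − 0.57 = 0.43.
Justified trailing P/E = b(1+g)/(r−g) = 0.43×(1+0.023)/(0.053−0.023) = 14.6630

14.66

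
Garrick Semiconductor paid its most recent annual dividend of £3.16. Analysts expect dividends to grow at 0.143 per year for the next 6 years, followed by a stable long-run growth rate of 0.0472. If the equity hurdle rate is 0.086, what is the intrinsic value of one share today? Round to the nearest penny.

Two-stage DDM. Project D₁…D_6 at 0.143, terminal growth 0.0472, discount at r = 0.086.
D_1 = 3.6119
D_2 = 4.1284
D_3 = 4.7187
D_4 = 5.3935
D_5 = 6.1648
D_6 = 7.0464
Terminal value at t=6: TV = D_7/(r−g) = 7.3789/(0.086−0.0472) = 190.1789
P₀ = 3.6119/(1+0.086)^1 + 4.1284/(1+0.086)^2 + 4.7187/(1+0.086)^3 + 5.3935/(1+0.086)^4 + 6.1648/(1+0.086)^5 + 7.0464/(1+0.086)^6 + 190.1789/(1+0.086)^6 = 138.6909

£138.69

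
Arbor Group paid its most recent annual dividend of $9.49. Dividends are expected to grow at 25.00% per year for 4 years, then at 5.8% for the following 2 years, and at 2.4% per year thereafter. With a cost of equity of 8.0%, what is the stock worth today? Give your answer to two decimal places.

Three-stage DDM. Project D₁…D_6; terminal Gordon value at t=6 with g = 0.024; discount at r = 0.08.
D_1 = 11.8625
D_2 = 14.8281
D_3 = 18.5352
D_4 = 23.1689
D_5 = 24.5127
D_6 = 25.9345
TV_6 = 26.5569/(0.08−0.024) = 474.2306
P₀ = Σ Dₜ/(1+r)ᵗ + TV_6/(1+r)^6 = 387.3120

$387.31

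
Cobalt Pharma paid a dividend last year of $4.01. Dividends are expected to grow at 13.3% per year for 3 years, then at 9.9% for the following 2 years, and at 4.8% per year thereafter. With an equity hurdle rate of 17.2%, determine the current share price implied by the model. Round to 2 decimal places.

Three-stage DDM. Project D₁…D_5; terminal Gordon value at t=5 with g = 0.048; discount at r = 0.172.
D_1 = 4.5433
D_2 = 5.1476
D_3 = 5.8322
D_4 = 6.4096
D_5 = 7.0442
TV_5 = 7.3823/(0.172−0.048) = 59.5346
P₀ = Σ Dₜ/(1+r)ᵗ + TV_5/(1+r)^5 = 44.7533

$44.75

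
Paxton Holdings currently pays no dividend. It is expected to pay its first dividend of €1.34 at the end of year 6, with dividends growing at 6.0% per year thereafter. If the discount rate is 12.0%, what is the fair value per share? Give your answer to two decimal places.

€12.67

Deferred-dividend DDM. At t=5 the remaining stream is a growing perpetuity with first payment D_6 = 1.34.
V_5 = D_6/(r−g) = 1.34/(0.12−0.06) = 22.3333
P₀ = V_5/(1+r)^5 = 22.3333/(1+0.12)^5 = 12.6725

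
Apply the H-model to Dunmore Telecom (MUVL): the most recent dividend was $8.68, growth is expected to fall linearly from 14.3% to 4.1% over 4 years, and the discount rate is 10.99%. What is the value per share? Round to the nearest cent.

H-model: P₀ = D₀[(1+g_L) + H(g_S−g_L)]/(r−g_L), with H = 4/2 = 2.
P₀ = 8.68 × [(1+0.041) + 2×(0.143−0.041)] / (0.1099−0.041)
   = 8.68 × 1.2450 / 0.0689 = 156.8447

$156.84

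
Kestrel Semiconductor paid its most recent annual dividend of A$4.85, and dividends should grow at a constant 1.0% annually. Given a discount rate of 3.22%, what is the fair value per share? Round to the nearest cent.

A$220.65

Gordon growth model: P₀ = D₁/(r − g). D₁ = 4.85 × (1 + 0.01) = 4.8985.
P₀ = 4.8985 / (0.0322 − 0.01) = 4.8985 / 0.0222 = 220.6532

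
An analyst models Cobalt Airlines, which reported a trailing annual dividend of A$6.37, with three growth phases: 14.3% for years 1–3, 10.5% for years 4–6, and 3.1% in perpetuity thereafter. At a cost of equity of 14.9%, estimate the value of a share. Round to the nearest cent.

Three-stage DDM. Project D₁…D_6; terminal Gordon value at t=6 with g = 0.031; discount at r = 0.149.
D_1 = 7.2809
D_2 = 8.3221
D_3 = 9.5121
D_4 = 10.5109
D_5 = 11.6146
D_6 = 12.8341
TV_6 = 13.2319/(0.149−0.031) = 112.1351
P₀ = Σ Dₜ/(1+r)ᵗ + TV_6/(1+r)^6 = 85.0517

A$85.05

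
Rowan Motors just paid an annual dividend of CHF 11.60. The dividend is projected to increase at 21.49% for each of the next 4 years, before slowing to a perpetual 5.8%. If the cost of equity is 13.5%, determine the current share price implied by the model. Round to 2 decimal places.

CHF 264.40

Two-stage DDM. Project D₁…D_4 at 0.2149, terminal growth 0.058, discount at r = 0.135.
D_1 = 14.0928
D_2 = 17.1214
D_3 = 20.8008
D_4 = 25.2709
Terminal value at t=4: TV = D_5/(r−g) = 26.7366/(0.135−0.058) = 347.2283
P₀ = 14.0928/(1+0.135)^1 + 17.1214/(1+0.135)^2 + 20.8008/(1+0.135)^3 + 25.2709/(1+0.135)^4 + 347.2283/(1+0.135)^4 = 264.3951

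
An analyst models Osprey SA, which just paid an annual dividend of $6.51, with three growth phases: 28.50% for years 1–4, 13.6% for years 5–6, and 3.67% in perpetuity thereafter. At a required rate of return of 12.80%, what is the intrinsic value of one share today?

$184.88

Three-stage DDM. Project D₁…D_6; terminal Gordon value at t=6 with g = 0.0367; discount at r = 0.128.
D_1 = 8.3653
D_2 = 10.7495
D_3 = 13.8131
D_4 = 17.7498
D_5 = 20.1638
D_6 = 22.9060
TV_6 = 23.7467/(0.128−0.0367) = 260.0953
P₀ = Σ Dₜ/(1+r)ᵗ + TV_6/(1+r)^6 = 184.8770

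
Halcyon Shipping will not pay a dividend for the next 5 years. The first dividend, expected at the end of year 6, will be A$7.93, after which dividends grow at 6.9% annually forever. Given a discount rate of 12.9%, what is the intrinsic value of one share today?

Deferred-dividend DDM. At t=5 the remaining stream is a growing perpetuity with first payment D_6 = 7.93.
V_5 = D_6/(r−g) = 7.93/(0.129−0.069) = 132.1667
P₀ = V_5/(1+r)^5 = 132.1667/(1+0.129)^5 = 72.0530

A$72.05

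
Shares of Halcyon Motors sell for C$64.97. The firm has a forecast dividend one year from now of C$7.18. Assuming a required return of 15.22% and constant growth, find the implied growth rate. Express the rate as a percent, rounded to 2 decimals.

From P₀ = D₁/(r − g), the implied growth is g = r − D₁/P₀.
g = 0.1522 − 7.18/64.97 = 0.1522 − 0.11051 = 0.04169

4.17%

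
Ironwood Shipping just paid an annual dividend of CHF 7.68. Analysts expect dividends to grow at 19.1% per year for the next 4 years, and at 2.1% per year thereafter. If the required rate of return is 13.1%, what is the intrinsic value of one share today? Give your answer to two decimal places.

Two-stage DDM. Project D₁…D_4 at 0.191, terminal growth 0.021, discount at r = 0.131.
D_1 = 9.1469
D_2 = 10.8939
D_3 = 12.9747
D_4 = 15.4528
Terminal value at t=4: TV = D_5/(r−g) = 15.7773/(0.131−0.021) = 143.4304
P₀ = 9.1469/(1+0.131)^1 + 10.8939/(1+0.131)^2 + 12.9747/(1+0.131)^3 + 15.4528/(1+0.131)^4 + 143.4304/(1+0.131)^4 = 122.6741

CHF 122.67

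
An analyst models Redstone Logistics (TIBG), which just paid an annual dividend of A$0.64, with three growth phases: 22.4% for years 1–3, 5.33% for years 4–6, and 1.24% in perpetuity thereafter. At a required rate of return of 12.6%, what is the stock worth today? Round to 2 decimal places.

A$10.43

Three-stage DDM. Project D₁…D_6; terminal Gordon value at t=6 with g = 0.0124; discount at r = 0.126.
D_1 = 0.7834
D_2 = 0.9588
D_3 = 1.1736
D_4 = 1.2362
D_5 = 1.3021
D_6 = 1.3715
TV_6 = 1.3885/(0.126−0.0124) = 12.2223
P₀ = Σ Dₜ/(1+r)ᵗ + TV_6/(1+r)^6 = 10.4321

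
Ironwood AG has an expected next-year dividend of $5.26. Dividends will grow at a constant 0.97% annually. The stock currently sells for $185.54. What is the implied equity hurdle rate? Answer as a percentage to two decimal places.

Rearranging the constant-growth DDM: r = D₁/P₀ + g.
r = 5.2600 / 185.54 + 0.0097 = 0.02835 + 0.0097 = 0.03805

3.80%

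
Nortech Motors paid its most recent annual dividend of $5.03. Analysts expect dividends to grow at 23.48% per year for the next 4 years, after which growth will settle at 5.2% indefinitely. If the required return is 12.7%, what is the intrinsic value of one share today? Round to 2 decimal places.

Two-stage DDM. Project D₁…D_4 at 0.2348, terminal growth 0.052, discount at r = 0.127.
D_1 = 6.2110
D_2 = 7.6694
D_3 = 9.4702
D_4 = 11.6938
Terminal value at t=4: TV = D_5/(r−g) = 12.3018/(0.127−0.052) = 164.0246
P₀ = 6.2110/(1+0.127)^1 + 7.6694/(1+0.127)^2 + 9.4702/(1+0.127)^3 + 11.6938/(1+0.127)^4 + 164.0246/(1+0.127)^4 = 127.0887

$127.09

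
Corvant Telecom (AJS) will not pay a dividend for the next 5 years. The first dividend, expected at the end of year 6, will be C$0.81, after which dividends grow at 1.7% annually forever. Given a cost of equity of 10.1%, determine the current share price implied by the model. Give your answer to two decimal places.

Deferred-dividend DDM. At t=5 the remaining stream is a growing perpetuity with first payment D_6 = 0.81.
V_5 = D_6/(r−g) = 0.81/(0.101−0.017) = 9.6429
P₀ = V_5/(1+r)^5 = 9.6429/(1+0.101)^5 = 5.9603

C$5.96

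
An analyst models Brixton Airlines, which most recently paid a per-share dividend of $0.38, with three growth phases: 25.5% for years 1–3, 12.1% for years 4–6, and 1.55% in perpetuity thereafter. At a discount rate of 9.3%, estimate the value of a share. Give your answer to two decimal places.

$11.46

Three-stage DDM. Project D₁…D_6; terminal Gordon value at t=6 with g = 0.0155; discount at r = 0.093.
D_1 = 0.4769
D_2 = 0.5985
D_3 = 0.7511
D_4 = 0.8420
D_5 = 0.9439
D_6 = 1.0581
TV_6 = 1.0745/(0.093−0.0155) = 13.8647
P₀ = Σ Dₜ/(1+r)ᵗ + TV_6/(1+r)^6 = 11.4601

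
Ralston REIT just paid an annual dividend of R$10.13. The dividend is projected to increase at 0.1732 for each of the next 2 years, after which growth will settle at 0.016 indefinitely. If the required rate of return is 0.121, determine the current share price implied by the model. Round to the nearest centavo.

R$129.06

Two-stage DDM. Project D₁…D_2 at 0.1732, terminal growth 0.016, discount at r = 0.121.
D_1 = 11.8845
D_2 = 13.9429
Terminal value at t=2: TV = D_3/(r−g) = 14.1660/(0.121−0.016) = 134.9143
P₀ = 11.8845/(1+0.121)^1 + 13.9429/(1+0.121)^2 + 134.9143/(1+0.121)^2 = 129.0581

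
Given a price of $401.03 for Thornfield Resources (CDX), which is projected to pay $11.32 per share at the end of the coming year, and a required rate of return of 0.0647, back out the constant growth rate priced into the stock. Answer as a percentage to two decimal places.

3.65%

From P₀ = D₁/(r − g), the implied growth is g = r − D₁/P₀.
g = 0.0647 − 11.32/401.03 = 0.0647 − 0.02823 = 0.03647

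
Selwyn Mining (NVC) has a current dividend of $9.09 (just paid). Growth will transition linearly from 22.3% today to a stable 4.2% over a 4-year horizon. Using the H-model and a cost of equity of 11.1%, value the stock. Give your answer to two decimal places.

H-model: P₀ = D₀[(1+g_L) + H(g_S−g_L)]/(r−g_L), with H = 4/2 = 2.
P₀ = 9.09 × [(1+0.042) + 2×(0.223−0.042)] / (0.111−0.042)
   = 9.09 × 1.4040 / 0.069 = 184.9617

$184.96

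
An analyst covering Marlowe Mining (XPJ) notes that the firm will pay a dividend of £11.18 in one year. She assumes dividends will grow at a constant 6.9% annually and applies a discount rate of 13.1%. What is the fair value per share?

£180.32

Gordon growth model: P₀ = D₁/(r − g), with D₁ = 11.18 given directly.
P₀ = 11.1800 / (0.131 − 0.069) = 11.1800 / 0.062 = 180.3226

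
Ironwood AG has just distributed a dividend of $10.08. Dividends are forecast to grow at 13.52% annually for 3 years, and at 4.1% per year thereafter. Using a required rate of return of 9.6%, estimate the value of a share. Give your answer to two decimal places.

$244.45

Two-stage DDM. Project D₁…D_3 at 0.1352, terminal growth 0.041, discount at r = 0.096.
D_1 = 11.4428
D_2 = 12.9899
D_3 = 14.7461
Terminal value at t=3: TV = D_4/(r−g) = 15.3507/(0.096−0.041) = 279.1038
P₀ = 11.4428/(1+0.096)^1 + 12.9899/(1+0.096)^2 + 14.7461/(1+0.096)^3 + 279.1038/(1+0.096)^3 = 244.4543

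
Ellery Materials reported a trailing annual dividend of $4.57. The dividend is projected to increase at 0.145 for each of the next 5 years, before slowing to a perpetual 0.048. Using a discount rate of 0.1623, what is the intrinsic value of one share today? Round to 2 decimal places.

$60.72

Two-stage DDM. Project D₁…D_5 at 0.145, terminal growth 0.048, discount at r = 0.1623.
D_1 = 5.2327
D_2 = 5.9914
D_3 = 6.8601
D_4 = 7.8549
D_5 = 8.9938
Terminal value at t=5: TV = D_6/(r−g) = 9.4255/(0.1623−0.048) = 82.4629
P₀ = 5.2327/(1+0.1623)^1 + 5.9914/(1+0.1623)^2 + 6.8601/(1+0.1623)^3 + 7.8549/(1+0.1623)^4 + 8.9938/(1+0.1623)^5 + 82.4629/(1+0.1623)^5 = 60.7244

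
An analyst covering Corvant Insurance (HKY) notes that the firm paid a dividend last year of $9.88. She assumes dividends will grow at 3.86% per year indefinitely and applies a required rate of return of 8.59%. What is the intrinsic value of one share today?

$216.94

Gordon growth model: P₀ = D₁/(r − g). D₁ = 9.88 × (1 + 0.0386) = 10.2614.
P₀ = 10.2614 / (0.0859 − 0.0386) = 10.2614 / 0.0473 = 216.9422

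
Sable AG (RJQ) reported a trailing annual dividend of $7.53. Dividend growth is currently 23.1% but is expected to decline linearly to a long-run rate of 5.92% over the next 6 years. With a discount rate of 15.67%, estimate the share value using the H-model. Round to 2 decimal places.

$121.61

H-model: P₀ = D₀[(1+g_L) + H(g_S−g_L)]/(r−g_L), with H = 6/2 = 3.
P₀ = 7.53 × [(1+0.0592) + 3×(0.231−0.0592)] / (0.1567−0.0592)
   = 7.53 × 1.5746 / 0.0975 = 121.6076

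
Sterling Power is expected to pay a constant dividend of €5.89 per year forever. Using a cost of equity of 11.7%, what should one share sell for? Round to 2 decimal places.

Zero-growth DDM (perpetuity): P₀ = D/r = 5.89 / 0.117 = 50.3419

€50.34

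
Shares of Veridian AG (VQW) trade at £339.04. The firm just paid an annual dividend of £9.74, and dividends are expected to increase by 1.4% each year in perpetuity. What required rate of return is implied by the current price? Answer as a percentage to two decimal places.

4.31%

Rearranging the constant-growth DDM: r = D₁/P₀ + g.
D₁ = 9.74 × (1 + 0.014) = 9.8764.
r = 9.8764 / 339.04 + 0.014 = 0.02913 + 0.014 = 0.04313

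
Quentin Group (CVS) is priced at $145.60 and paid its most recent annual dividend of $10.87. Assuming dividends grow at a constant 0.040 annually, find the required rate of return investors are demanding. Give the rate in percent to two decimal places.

11.76%

Rearranging the constant-growth DDM: r = D₁/P₀ + g.
D₁ = 10.87 × (1 + 0.04) = 11.3048.
r = 11.3048 / 145.60 + 0.04 = 0.07764 + 0.04 = 0.11764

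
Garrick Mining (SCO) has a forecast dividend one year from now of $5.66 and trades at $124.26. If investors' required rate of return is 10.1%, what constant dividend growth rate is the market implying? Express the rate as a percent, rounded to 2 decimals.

From P₀ = D₁/(r − g), the implied growth is g = r − D₁/P₀.
g = 0.101 − 5.66/124.26 = 0.101 − 0.04555 = 0.05545

5.55%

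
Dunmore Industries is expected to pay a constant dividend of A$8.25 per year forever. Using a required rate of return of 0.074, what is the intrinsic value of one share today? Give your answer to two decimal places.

Zero-growth DDM (perpetuity): P₀ = D/r = 8.25 / 0.074 = 111.4865

A$111.49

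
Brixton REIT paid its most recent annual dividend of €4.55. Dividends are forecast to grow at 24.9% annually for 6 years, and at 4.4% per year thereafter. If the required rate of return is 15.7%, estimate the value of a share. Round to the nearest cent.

Two-stage DDM. Project D₁…D_6 at 0.249, terminal growth 0.044, discount at r = 0.157.
D_1 = 5.6829
D_2 = 7.0980
D_3 = 8.8654
D_4 = 11.0729
D_5 = 13.8300
D_6 = 17.2737
Terminal value at t=6: TV = D_7/(r−g) = 18.0338/(0.157−0.044) = 159.5909
P₀ = 5.6829/(1+0.157)^1 + 7.0980/(1+0.157)^2 + 8.8654/(1+0.157)^3 + 11.0729/(1+0.157)^4 + 13.8300/(1+0.157)^5 + 17.2737/(1+0.157)^6 + 159.5909/(1+0.157)^6 = 102.5172

€102.52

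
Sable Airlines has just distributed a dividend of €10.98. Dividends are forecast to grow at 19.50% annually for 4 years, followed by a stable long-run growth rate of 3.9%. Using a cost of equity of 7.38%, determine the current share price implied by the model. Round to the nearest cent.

€560.62

Two-stage DDM. Project D₁…D_4 at 0.195, terminal growth 0.039, discount at r = 0.0738.
D_1 = 13.1211
D_2 = 15.6797
D_3 = 18.7373
D_4 = 22.3910
Terminal value at t=4: TV = D_5/(r−g) = 23.2643/(0.0738−0.039) = 668.5136
P₀ = 13.1211/(1+0.0738)^1 + 15.6797/(1+0.0738)^2 + 18.7373/(1+0.0738)^3 + 22.3910/(1+0.0738)^4 + 668.5136/(1+0.0738)^4 = 560.6175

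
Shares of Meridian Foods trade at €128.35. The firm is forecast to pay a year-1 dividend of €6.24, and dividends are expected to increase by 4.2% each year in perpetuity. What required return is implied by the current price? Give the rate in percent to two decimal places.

Rearranging the constant-growth DDM: r = D₁/P₀ + g.
r = 6.2400 / 128.35 + 0.042 = 0.04862 + 0.042 = 0.09062

9.06%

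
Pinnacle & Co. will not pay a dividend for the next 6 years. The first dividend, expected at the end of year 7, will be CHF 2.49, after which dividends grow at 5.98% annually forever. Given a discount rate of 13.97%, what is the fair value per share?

Deferred-dividend DDM. At t=6 the remaining stream is a growing perpetuity with first payment D_7 = 2.49.
V_6 = D_7/(r−g) = 2.49/(0.1397−0.0598) = 31.1640
P₀ = V_6/(1+r)^6 = 31.1640/(1+0.1397)^6 = 14.2203

CHF 14.22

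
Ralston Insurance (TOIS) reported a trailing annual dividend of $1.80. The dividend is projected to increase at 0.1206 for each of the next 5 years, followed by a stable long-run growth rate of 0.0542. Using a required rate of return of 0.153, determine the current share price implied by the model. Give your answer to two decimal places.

Two-stage DDM. Project D₁…D_5 at 0.1206, terminal growth 0.0542, discount at r = 0.153.
D_1 = 2.0171
D_2 = 2.2603
D_3 = 2.5329
D_4 = 2.8384
D_5 = 3.1807
Terminal value at t=5: TV = D_6/(r−g) = 3.3531/(0.153−0.0542) = 33.9384
P₀ = 2.0171/(1+0.153)^1 + 2.2603/(1+0.153)^2 + 2.5329/(1+0.153)^3 + 2.8384/(1+0.153)^4 + 3.1807/(1+0.153)^5 + 33.9384/(1+0.153)^5 = 24.9241

$24.92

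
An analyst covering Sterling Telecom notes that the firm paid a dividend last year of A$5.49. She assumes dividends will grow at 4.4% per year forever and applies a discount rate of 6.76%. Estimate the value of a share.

A$242.86

Gordon growth model: P₀ = D₁/(r − g). D₁ = 5.49 × (1 + 0.044) = 5.7316.
P₀ = 5.7316 / (0.0676 − 0.044) = 5.7316 / 0.0236 = 242.8627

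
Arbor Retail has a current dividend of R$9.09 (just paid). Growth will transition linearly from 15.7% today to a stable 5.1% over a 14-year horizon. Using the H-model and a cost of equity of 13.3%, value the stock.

H-model: P₀ = D₀[(1+g_L) + H(g_S−g_L)]/(r−g_L), with H = 14/2 = 7.
P₀ = 9.09 × [(1+0.051) + 7×(0.157−0.051)] / (0.133−0.051)
   = 9.09 × 1.7930 / 0.082 = 198.7606

R$198.76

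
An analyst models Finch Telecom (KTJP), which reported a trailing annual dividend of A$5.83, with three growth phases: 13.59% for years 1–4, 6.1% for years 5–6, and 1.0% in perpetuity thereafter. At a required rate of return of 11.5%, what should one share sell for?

Three-stage DDM. Project D₁…D_6; terminal Gordon value at t=6 with g = 0.01; discount at r = 0.115.
D_1 = 6.6223
D_2 = 7.5223
D_3 = 8.5445
D_4 = 9.7057
D_5 = 10.2978
D_6 = 10.9260
TV_6 = 11.0352/(0.115−0.01) = 105.0974
P₀ = Σ Dₜ/(1+r)ᵗ + TV_6/(1+r)^6 = 90.7893

A$90.79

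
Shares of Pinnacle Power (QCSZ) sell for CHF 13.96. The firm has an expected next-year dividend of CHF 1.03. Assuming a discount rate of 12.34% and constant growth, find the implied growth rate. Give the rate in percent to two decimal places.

From P₀ = D₁/(r − g), the implied growth is g = r − D₁/P₀.
g = 0.1234 − 1.03/13.96 = 0.1234 − 0.07378 = 0.04962

4.96%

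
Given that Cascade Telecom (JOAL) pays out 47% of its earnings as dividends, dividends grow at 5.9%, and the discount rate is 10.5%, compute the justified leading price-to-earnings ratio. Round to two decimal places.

Justified leading P/E = b/(r−g) = 0.47/(0.105−0.059) = 10.2174

10.22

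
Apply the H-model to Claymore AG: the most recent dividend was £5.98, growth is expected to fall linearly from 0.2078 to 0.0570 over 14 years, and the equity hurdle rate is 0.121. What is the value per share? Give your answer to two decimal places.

H-model: P₀ = D₀[(1+g_L) + H(g_S−g_L)]/(r−g_L), with H = 14/2 = 7.
P₀ = 5.98 × [(1+0.057) + 7×(0.2078−0.057)] / (0.121−0.057)
   = 5.98 × 2.1126 / 0.064 = 197.3961

£197.40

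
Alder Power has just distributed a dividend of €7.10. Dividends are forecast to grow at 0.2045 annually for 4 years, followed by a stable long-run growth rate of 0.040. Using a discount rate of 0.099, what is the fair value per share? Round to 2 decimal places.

Two-stage DDM. Project D₁…D_4 at 0.2045, terminal growth 0.04, discount at r = 0.099.
D_1 = 8.5519
D_2 = 10.3008
D_3 = 12.4073
D_4 = 14.9446
Terminal value at t=4: TV = D_5/(r−g) = 15.5424/(0.099−0.04) = 263.4310
P₀ = 8.5519/(1+0.099)^1 + 10.3008/(1+0.099)^2 + 12.4073/(1+0.099)^3 + 14.9446/(1+0.099)^4 + 263.4310/(1+0.099)^4 = 216.4847

€216.48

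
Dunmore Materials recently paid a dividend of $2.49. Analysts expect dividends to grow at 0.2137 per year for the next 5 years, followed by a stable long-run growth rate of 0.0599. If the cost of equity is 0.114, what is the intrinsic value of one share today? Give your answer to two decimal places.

$91.10

Two-stage DDM. Project D₁…D_5 at 0.2137, terminal growth 0.0599, discount at r = 0.114.
D_1 = 3.0221
D_2 = 3.6679
D_3 = 4.4518
D_4 = 5.4031
D_5 = 6.5578
Terminal value at t=5: TV = D_6/(r−g) = 6.9506/(0.114−0.0599) = 128.4765
P₀ = 3.0221/(1+0.114)^1 + 3.6679/(1+0.114)^2 + 4.4518/(1+0.114)^3 + 5.4031/(1+0.114)^4 + 6.5578/(1+0.114)^5 + 128.4765/(1+0.114)^5 = 91.1049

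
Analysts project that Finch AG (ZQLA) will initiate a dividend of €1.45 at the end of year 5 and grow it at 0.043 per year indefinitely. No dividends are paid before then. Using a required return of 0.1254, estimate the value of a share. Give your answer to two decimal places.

Deferred-dividend DDM. At t=4 the remaining stream is a growing perpetuity with first payment D_5 = 1.45.
V_4 = D_5/(r−g) = 1.45/(0.1254−0.043) = 17.5971
P₀ = V_4/(1+r)^4 = 17.5971/(1+0.1254)^4 = 10.9702

€10.97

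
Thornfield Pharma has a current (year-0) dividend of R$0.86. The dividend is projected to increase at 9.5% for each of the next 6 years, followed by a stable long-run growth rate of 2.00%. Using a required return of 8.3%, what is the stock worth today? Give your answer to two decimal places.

R$20.24

Two-stage DDM. Project D₁…D_6 at 0.095, terminal growth 0.02, discount at r = 0.083.
D_1 = 0.9417
D_2 = 1.0312
D_3 = 1.1291
D_4 = 1.2364
D_5 = 1.3538
D_6 = 1.4825
Terminal value at t=6: TV = D_7/(r−g) = 1.5121/(0.083−0.02) = 24.0017
P₀ = 0.9417/(1+0.083)^1 + 1.0312/(1+0.083)^2 + 1.1291/(1+0.083)^3 + 1.2364/(1+0.083)^4 + 1.3538/(1+0.083)^5 + 1.4825/(1+0.083)^6 + 24.0017/(1+0.083)^6 = 20.2394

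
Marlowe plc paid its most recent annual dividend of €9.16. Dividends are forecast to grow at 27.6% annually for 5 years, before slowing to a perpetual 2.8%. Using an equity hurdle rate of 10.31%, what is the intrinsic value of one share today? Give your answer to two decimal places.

€332.07

Two-stage DDM. Project D₁…D_5 at 0.276, terminal growth 0.028, discount at r = 0.1031.
D_1 = 11.6882
D_2 = 14.9141
D_3 = 19.0304
D_4 = 24.2828
D_5 = 30.9848
Terminal value at t=5: TV = D_6/(r−g) = 31.8524/(0.1031−0.028) = 424.1330
P₀ = 11.6882/(1+0.1031)^1 + 14.9141/(1+0.1031)^2 + 19.0304/(1+0.1031)^3 + 24.2828/(1+0.1031)^4 + 30.9848/(1+0.1031)^5 + 424.1330/(1+0.1031)^5 = 332.0735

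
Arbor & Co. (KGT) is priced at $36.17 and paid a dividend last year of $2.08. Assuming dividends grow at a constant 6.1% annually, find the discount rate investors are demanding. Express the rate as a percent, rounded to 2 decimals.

12.20%

Rearranging the constant-growth DDM: r = D₁/P₀ + g.
D₁ = 2.08 × (1 + 0.061) = 2.2069.
r = 2.2069 / 36.17 + 0.061 = 0.06101 + 0.061 = 0.12201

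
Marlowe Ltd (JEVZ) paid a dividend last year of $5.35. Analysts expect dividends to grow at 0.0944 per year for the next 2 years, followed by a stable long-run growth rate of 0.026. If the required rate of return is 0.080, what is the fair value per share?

$115.29

Two-stage DDM. Project D₁…D_2 at 0.0944, terminal growth 0.026, discount at r = 0.08.
D_1 = 5.8550
D_2 = 6.4078
Terminal value at t=2: TV = D_3/(r−g) = 6.5744/(0.08−0.026) = 121.7474
P₀ = 5.8550/(1+0.08)^1 + 6.4078/(1+0.08)^2 + 121.7474/(1+0.08)^2 = 115.2937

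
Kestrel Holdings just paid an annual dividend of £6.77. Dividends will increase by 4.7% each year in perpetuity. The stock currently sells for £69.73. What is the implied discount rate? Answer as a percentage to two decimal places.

Rearranging the constant-growth DDM: r = D₁/P₀ + g.
D₁ = 6.77 × (1 + 0.047) = 7.0882.
r = 7.0882 / 69.73 + 0.047 = 0.10165 + 0.047 = 0.14865

14.87%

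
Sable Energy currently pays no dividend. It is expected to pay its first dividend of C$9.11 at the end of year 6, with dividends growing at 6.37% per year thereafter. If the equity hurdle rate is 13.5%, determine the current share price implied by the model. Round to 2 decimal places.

C$67.83

Deferred-dividend DDM. At t=5 the remaining stream is a growing perpetuity with first payment D_6 = 9.11.
V_5 = D_6/(r−g) = 9.11/(0.135−0.0637) = 127.7700
P₀ = V_5/(1+r)^5 = 127.7700/(1+0.135)^5 = 67.8343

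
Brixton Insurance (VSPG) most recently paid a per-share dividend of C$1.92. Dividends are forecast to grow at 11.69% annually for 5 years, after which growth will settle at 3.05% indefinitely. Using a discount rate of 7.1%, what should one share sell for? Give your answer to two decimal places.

Two-stage DDM. Project D₁…D_5 at 0.1169, terminal growth 0.0305, discount at r = 0.071.
D_1 = 2.1444
D_2 = 2.3951
D_3 = 2.6751
D_4 = 2.9878
D_5 = 3.3371
Terminal value at t=5: TV = D_6/(r−g) = 3.4389/(0.071−0.0305) = 84.9113
P₀ = 2.1444/(1+0.071)^1 + 2.3951/(1+0.071)^2 + 2.6751/(1+0.071)^3 + 2.9878/(1+0.071)^4 + 3.3371/(1+0.071)^5 + 84.9113/(1+0.071)^5 = 71.1656

C$71.17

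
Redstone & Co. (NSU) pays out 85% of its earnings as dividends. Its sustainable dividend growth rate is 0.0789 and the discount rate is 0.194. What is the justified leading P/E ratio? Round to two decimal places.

Justified leading P/E = b/(r−g) = 0.85/(0.194−0.0789) = 7.3849

7.38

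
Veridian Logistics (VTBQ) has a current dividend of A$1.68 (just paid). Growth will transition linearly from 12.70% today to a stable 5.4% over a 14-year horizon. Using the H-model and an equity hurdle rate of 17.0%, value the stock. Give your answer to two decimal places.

A$22.67

H-model: P₀ = D₀[(1+g_L) + H(g_S−g_L)]/(r−g_L), with H = 14/2 = 7.
P₀ = 1.68 × [(1+0.054) + 7×(0.127−0.054)] / (0.17−0.054)
   = 1.68 × 1.5650 / 0.116 = 22.6655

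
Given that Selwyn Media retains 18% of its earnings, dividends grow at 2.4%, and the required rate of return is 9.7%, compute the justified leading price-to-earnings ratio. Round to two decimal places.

Payout ratio b = 1 − 0.18 = 0.82.
Justified leading P/E = b/(r−g) = 0.82/(0.097−0.024) = 11.2329

11.23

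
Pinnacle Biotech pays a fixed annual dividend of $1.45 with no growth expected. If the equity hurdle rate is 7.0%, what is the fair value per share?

Zero-growth DDM (perpetuity): P₀ = D/r = 1.45 / 0.07 = 20.7143

$20.71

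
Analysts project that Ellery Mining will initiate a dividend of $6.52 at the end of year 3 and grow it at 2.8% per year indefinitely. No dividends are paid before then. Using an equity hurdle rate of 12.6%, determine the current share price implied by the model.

Deferred-dividend DDM. At t=2 the remaining stream is a growing perpetuity with first payment D_3 = 6.52.
V_2 = D_3/(r−g) = 6.52/(0.126−0.028) = 66.5306
P₀ = V_2/(1+r)^2 = 66.5306/(1+0.126)^2 = 52.4741

$52.47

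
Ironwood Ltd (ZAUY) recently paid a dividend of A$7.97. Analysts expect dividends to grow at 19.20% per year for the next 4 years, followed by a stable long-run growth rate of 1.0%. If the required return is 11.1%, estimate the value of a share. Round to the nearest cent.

A$143.74

Two-stage DDM. Project D₁…D_4 at 0.192, terminal growth 0.01, discount at r = 0.111.
D_1 = 9.5002
D_2 = 11.3243
D_3 = 13.4985
D_4 = 16.0903
Terminal value at t=4: TV = D_5/(r−g) = 16.2512/(0.111−0.01) = 160.9027
P₀ = 9.5002/(1+0.111)^1 + 11.3243/(1+0.111)^2 + 13.4985/(1+0.111)^3 + 16.0903/(1+0.111)^4 + 160.9027/(1+0.111)^4 = 143.7405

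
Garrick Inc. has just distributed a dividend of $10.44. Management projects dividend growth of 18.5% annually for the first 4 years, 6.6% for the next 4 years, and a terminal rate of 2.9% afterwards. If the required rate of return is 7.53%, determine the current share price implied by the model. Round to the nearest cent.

Three-stage DDM. Project D₁…D_8; terminal Gordon value at t=8 with g = 0.029; discount at r = 0.0753.
D_1 = 12.3714
D_2 = 14.6601
D_3 = 17.3722
D_4 = 20.5861
D_5 = 21.9448
D_6 = 23.3931
D_7 = 24.9371
D_8 = 26.5829
TV_8 = 27.3538/(0.0753−0.029) = 590.7954
P₀ = Σ Dₜ/(1+r)ᵗ + TV_8/(1+r)^8 = 444.3460

$444.35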